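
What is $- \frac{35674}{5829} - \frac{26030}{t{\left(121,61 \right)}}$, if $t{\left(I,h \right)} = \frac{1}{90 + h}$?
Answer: $- \frac{22911095044}{5829} \approx -3.9305 \cdot 10^{6}$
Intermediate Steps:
$- \frac{35674}{5829} - \frac{26030}{t{\left(121,61 \right)}} = - \frac{35674}{5829} - \frac{26030}{\frac{1}{90 + 61}} = \left(-35674\right) \frac{1}{5829} - \frac{26030}{\frac{1}{151}} = - \frac{35674}{5829} - 26030 \frac{1}{\frac{1}{151}} = - \frac{35674}{5829} - 3930530 = - \frac{22911095044}{5829}$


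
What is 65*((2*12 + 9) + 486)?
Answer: 33735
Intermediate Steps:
65*((2*12 + 9) + 486) = 65*((24 + 9) + 486) = 65*(33 + 486) = 65*519 = 33735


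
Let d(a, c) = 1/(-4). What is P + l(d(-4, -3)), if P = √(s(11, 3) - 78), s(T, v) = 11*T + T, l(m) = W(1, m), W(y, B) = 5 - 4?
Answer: 1 + 3*√6 ≈ 8.3485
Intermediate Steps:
W(y, B) = 1
d(a, c) = -¼
l(m) = 1
s(T, v) = 12*T
P = 3*√6 (P = √(12*11 - 78) = √(132 - 78) = √54 = 3*√6 ≈ 7.3485)
P + l(d(-4, -3)) = 3*√6 + 1 = 1 + 3*√6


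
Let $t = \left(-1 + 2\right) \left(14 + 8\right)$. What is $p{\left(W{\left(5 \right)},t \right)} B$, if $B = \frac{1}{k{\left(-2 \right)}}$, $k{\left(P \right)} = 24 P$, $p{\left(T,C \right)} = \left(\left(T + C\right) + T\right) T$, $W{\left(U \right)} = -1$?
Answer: $\frac{5}{12} \approx 0.41667$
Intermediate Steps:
$t = 22$ ($t = 1 \cdot 22 = 22$)
$p{\left(T,C \right)} = T \left(C + 2 T\right)$ ($p{\left(T,C \right)} = \left(\left(C + T\right) + T\right) T = \left(C + 2 T\right) T = T \left(C + 2 T\right)$)
$B = - \frac{1}{48}$ ($B = \frac{1}{24 \left(-2\right)} = \frac{1}{-48} = - \frac{1}{48} \approx -0.020833$)
$p{\left(W{\left(5 \right)},t \right)} B = - (22 + 2 \left(-1\right)) \left(- \frac{1}{48}\right) = - (22 - 2) \left(- \frac{1}{48}\right) = \left(-1\right) 20 \left(- \frac{1}{48}\right) = \left(-20\right) \left(- \frac{1}{48}\right) = \frac{5}{12}$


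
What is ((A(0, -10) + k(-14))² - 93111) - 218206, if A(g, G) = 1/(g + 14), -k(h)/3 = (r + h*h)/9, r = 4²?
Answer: -540371963/1764 ≈ -3.0633e+5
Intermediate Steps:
r = 16
k(h) = -16/3 - h²/3 (k(h) = -3*(16 + h*h)/9 = -3*(16 + h²)/9 = -3*(16/9 + h²/9) = -16/3 - h²/3)
A(g, G) = 1/(14 + g)
((A(0, -10) + k(-14))² - 93111) - 218206 = ((1/(14 + 0) + (-16/3 - ⅓*(-14)²))² - 93111) - 218206 = ((1/14 + (-16/3 - ⅓*196))² - 93111) - 218206 = ((1/14 + (-16/3 - 196/3))² - 93111) - 218206 = ((1/14 - 212/3)² - 93111) - 218206 = ((-2965/42)² - 93111) - 218206 = (8791225/1764 - 93111) - 218206 = -155456579/1764 - 218206 = -540371963/1764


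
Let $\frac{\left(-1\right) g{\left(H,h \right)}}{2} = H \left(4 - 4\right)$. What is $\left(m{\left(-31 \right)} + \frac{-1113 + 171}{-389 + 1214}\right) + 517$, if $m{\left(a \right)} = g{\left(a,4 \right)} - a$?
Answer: $\frac{150386}{275} \approx 546.86$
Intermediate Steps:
$g{\left(H,h \right)} = 0$ ($g{\left(H,h \right)} = - 2 H \left(4 - 4\right) = - 2 H 0 = \left(-2\right) 0 = 0$)
$m{\left(a \right)} = - a$ ($m{\left(a \right)} = 0 - a = - a$)
$\left(m{\left(-31 \right)} + \frac{-1113 + 171}{-389 + 1214}\right) + 517 = \left(\left(-1\right) \left(-31\right) + \frac{-1113 + 171}{-389 + 1214}\right) + 517 = \left(31 - \frac{942}{825}\right) + 517 = \left(31 - \frac{314}{275}\right) + 517 = \frac{8211}{275} + 517 = \frac{150386}{275}$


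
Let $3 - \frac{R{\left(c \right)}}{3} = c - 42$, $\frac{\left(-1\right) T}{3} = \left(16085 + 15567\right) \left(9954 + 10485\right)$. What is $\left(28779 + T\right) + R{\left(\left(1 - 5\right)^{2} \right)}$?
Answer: $-1940776818$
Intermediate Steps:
$T = -1940805684$ ($T = - 3 \left(16085 + 15567\right) \left(9954 + 10485\right) = - 3 \cdot 31652 \cdot 20439 = \left(-3\right) 646935228 = -1940805684$)
$R{\left(c \right)} = 135 - 3 c$ ($R{\left(c \right)} = 9 - 3 \left(c - 42\right) = 9 - 3 \left(-42 + c\right) = 9 - \left(-126 + 3 c\right) = 135 - 3 c$)
$\left(28779 + T\right) + R{\left(\left(1 - 5\right)^{2} \right)} = \left(28779 - 1940805684\right) + \left(135 - 3 \left(1 - 5\right)^{2}\right) = -1940776905 + \left(135 - 3 \left(-4\right)^{2}\right) = -1940776905 + \left(135 - 48\right) = -1940776905 + 87 = -1940776818$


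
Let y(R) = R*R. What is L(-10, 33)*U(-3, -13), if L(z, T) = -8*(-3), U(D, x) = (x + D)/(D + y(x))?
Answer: -192/83 ≈ -2.3133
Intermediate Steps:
y(R) = R**2
U(D, x) = (D + x)/(D + x**2) (U(D, x) = (x + D)/(D + x**2) = (D + x)/(D + x**2))
L(z, T) = 24
L(-10, 33)*U(-3, -13) = 24*((-3 - 13)/(-3 + (-13)**2)) = 24*(-16/(-3 + 169)) = 24*(-16/166) = 24*((1/166)*(-16)) = 24*(-8/83) = -192/83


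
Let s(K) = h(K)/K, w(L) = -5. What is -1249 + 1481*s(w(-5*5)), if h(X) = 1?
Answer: -7726/5 ≈ -1545.2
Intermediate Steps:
s(K) = 1/K
-1249 + 1481*s(w(-5*5)) = -1249 + 1481/(-5) = -1249 + 1481*(-⅕) = -1249 - 1481/5 = -7726/5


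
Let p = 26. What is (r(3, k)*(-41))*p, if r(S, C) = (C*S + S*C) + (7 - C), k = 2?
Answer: -18122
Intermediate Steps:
r(S, C) = 7 - C + 2*C*S (r(S, C) = (C*S + C*S) + (7 - C) = 2*C*S + (7 - C) = 7 - C + 2*C*S)
(r(3, k)*(-41))*p = ((7 - 1*2 + 2*2*3)*(-41))*26 = ((7 - 2 + 12)*(-41))*26 = (17*(-41))*26 = -697*26 = -18122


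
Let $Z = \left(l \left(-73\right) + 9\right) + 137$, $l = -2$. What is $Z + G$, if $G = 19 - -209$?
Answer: $520$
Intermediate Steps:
$Z = 292$ ($Z = \left(\left(-2\right) \left(-73\right) + 9\right) + 137 = \left(146 + 9\right) + 137 = 155 + 137 = 292$)
$G = 228$ ($G = 19 + 209 = 228$)
$Z + G = 292 + 228 = 520$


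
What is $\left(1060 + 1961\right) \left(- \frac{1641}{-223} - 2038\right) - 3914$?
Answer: $- \frac{1368881315}{223} \approx -6.1385 \cdot 10^{6}$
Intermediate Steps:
$\left(1060 + 1961\right) \left(- \frac{1641}{-223} - 2038\right) - 3914 = 3021 \left(\left(-1641\right) \left(- \frac{1}{223}\right) - 2038\right) - 3914 = 3021 \left(\frac{1641}{223} - 2038\right) - 3914 = 3021 \left(- \frac{452833}{223}\right) - 3914 = - \frac{1368008493}{223} - 3914 = - \frac{1368881315}{223}$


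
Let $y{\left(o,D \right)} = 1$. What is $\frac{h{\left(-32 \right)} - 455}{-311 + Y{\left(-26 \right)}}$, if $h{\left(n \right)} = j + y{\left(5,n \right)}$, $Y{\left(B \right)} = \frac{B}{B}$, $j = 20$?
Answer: $\frac{7}{5} \approx 1.4$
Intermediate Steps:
$Y{\left(B \right)} = 1$
$h{\left(n \right)} = 21$ ($h{\left(n \right)} = 20 + 1 = 21$)
$\frac{h{\left(-32 \right)} - 455}{-311 + Y{\left(-26 \right)}} = \frac{21 - 455}{-311 + 1} = - \frac{434}{-310} = \left(-434\right) \left(- \frac{1}{310}\right) = \frac{7}{5}$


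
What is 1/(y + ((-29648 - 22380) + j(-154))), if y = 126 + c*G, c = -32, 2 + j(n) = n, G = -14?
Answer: -1/51610 ≈ -1.9376e-5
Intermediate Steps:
j(n) = -2 + n
y = 574 (y = 126 - 32*(-14) = 126 + 448 = 574)
1/(y + ((-29648 - 22380) + j(-154))) = 1/(574 + ((-29648 - 22380) + (-2 - 154))) = 1/(574 + (-52028 - 156)) = 1/(574 - 52184) = 1/(-51610) = -1/51610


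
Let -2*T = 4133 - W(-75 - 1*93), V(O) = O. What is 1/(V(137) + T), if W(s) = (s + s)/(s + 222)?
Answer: -18/34787 ≈ -0.00051743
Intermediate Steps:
W(s) = 2*s/(222 + s) (W(s) = (2*s)/(222 + s) = 2*s/(222 + s))
T = -37253/18 (T = -(4133 - 2*(-75 - 1*93)/(222 + (-75 - 1*93)))/2 = -(4133 - 2*(-75 - 93)/(222 + (-75 - 93)))/2 = -(4133 - 2*(-168)/(222 - 168))/2 = -(4133 - 2*(-168)/54)/2 = -(4133 - 1*(-56/9))/2 = -(4133 + 56/9)/2 = -½*37253/9 = -37253/18 ≈ -2069.6)
1/(V(137) + T) = 1/(137 - 37253/18) = 1/(-34787/18) = -18/34787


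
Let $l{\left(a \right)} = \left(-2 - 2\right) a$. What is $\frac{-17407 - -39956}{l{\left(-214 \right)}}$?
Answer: $\frac{22549}{856} \approx 26.342$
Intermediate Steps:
$l{\left(a \right)} = - 4 a$
$\frac{-17407 - -39956}{l{\left(-214 \right)}} = \frac{-17407 - -39956}{\left(-4\right) \left(-214\right)} = \frac{-17407 + 39956}{856} = 22549 \cdot \frac{1}{856} = \frac{22549}{856}$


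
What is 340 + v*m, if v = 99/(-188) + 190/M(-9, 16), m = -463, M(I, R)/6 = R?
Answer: -750211/2256 ≈ -332.54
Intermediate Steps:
M(I, R) = 6*R
v = 3277/2256 (v = 99/(-188) + 190/((6*16)) = 99*(-1/188) + 190/96 = -99/188 + 190*(1/96) = -99/188 + 95/48 = 3277/2256 ≈ 1.4526)
340 + v*m = 340 + (3277/2256)*(-463) = 340 - 1517251/2256 = -750211/2256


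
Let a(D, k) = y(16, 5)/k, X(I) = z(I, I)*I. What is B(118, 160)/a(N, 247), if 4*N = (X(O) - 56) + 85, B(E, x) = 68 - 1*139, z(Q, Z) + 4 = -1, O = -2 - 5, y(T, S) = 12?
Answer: -17537/12 ≈ -1461.4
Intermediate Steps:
O = -7
z(Q, Z) = -5 (z(Q, Z) = -4 - 1 = -5)
B(E, x) = -71 (B(E, x) = 68 - 139 = -71)
X(I) = -5*I
N = 16 (N = ((-5*(-7) - 56) + 85)/4 = ((35 - 56) + 85)/4 = (-21 + 85)/4 = (1/4)*64 = 16)
a(D, k) = 12/k
B(118, 160)/a(N, 247) = -71/(12/247) = -71/(12*(1/247)) = -71/12/247 = -71*247/12 = -17537/12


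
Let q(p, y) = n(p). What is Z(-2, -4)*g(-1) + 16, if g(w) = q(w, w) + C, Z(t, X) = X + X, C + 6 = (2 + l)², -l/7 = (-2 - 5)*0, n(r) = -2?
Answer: 48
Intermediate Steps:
q(p, y) = -2
l = 0 (l = -7*(-2 - 5)*0 = -(-49)*0 = -7*0 = 0)
C = -2 (C = -6 + (2 + 0)² = -6 + 2² = -6 + 4 = -2)
Z(t, X) = 2*X
g(w) = -4 (g(w) = -2 - 2 = -4)
Z(-2, -4)*g(-1) + 16 = (2*(-4))*(-4) + 16 = -8*(-4) + 16 = 32 + 16 = 48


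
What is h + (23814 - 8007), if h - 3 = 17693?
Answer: 33503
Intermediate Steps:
h = 17696 (h = 3 + 17693 = 17696)
h + (23814 - 8007) = 17696 + (23814 - 8007) = 17696 + 15807 = 33503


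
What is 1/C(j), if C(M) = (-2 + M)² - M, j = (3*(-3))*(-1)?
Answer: 1/40 ≈ 0.025000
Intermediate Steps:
j = 9 (j = -9*(-1) = 9)
1/C(j) = 1/((-2 + 9)² - 1*9) = 1/(7² - 9) = 1/(49 - 9) = 1/40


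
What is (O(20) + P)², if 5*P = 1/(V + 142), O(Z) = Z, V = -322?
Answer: 323964001/810000 ≈ 399.96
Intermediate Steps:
P = -1/900 (P = 1/(5*(-322 + 142)) = (⅕)/(-180) = (⅕)*(-1/180) = -1/900 ≈ -0.0011111)
(O(20) + P)² = (20 - 1/900)² = (17999/900)² = 323964001/810000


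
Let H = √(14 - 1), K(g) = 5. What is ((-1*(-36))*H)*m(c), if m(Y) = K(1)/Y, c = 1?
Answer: 180*√13 ≈ 649.00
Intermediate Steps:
H = √13 ≈ 3.6056
m(Y) = 5/Y
((-1*(-36))*H)*m(c) = ((-1*(-36))*√13)*(5/1) = (36*√13)*(5*1) = (36*√13)*5 = 180*√13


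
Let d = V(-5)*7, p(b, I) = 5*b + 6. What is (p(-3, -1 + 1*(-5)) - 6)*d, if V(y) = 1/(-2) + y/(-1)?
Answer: -945/2 ≈ -472.50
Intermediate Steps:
V(y) = -1/2 - y (V(y) = 1*(-1/2) + y*(-1) = -1/2 - y)
p(b, I) = 6 + 5*b
d = 63/2 (d = (-1/2 - 1*(-5))*7 = (-1/2 + 5)*7 = (9/2)*7 = 63/2 ≈ 31.500)
(p(-3, -1 + 1*(-5)) - 6)*d = ((6 + 5*(-3)) - 6)*(63/2) = ((6 - 15) - 6)*(63/2) = (-9 - 6)*(63/2) = -15*63/2 = -945/2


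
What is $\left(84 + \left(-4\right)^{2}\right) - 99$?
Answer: $1$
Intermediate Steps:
$\left(84 + \left(-4\right)^{2}\right) - 99 = \left(84 + 16\right) - 99 = 100 - 99 = 1$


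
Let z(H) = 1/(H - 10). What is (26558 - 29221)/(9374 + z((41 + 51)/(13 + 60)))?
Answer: -1698994/5980539 ≈ -0.28409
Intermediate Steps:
z(H) = 1/(-10 + H)
(26558 - 29221)/(9374 + z((41 + 51)/(13 + 60))) = (26558 - 29221)/(9374 + 1/(-10 + (41 + 51)/(13 + 60))) = -2663/(9374 + 1/(-10 + 92/73)) = -2663/(9374 + 1/(-638/73)) = -2663/(9374 - 73/638) = -2663/5980539/638 = -2663*638/5980539 = -1698994/5980539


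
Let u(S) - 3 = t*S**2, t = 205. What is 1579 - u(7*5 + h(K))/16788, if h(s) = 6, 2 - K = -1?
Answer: 6540911/4197 ≈ 1558.5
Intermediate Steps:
K = 3 (K = 2 - 1*(-1) = 2 + 1 = 3)
u(S) = 3 + 205*S**2
1579 - u(7*5 + h(K))/16788 = 1579 - (3 + 205*(7*5 + 6)**2)/16788 = 1579 - (3 + 205*(35 + 6)**2)/16788 = 1579 - (3 + 205*41**2)/16788 = 1579 - (3 + 205*1681)/16788 = 1579 - (3 + 344605)/16788 = 1579 - 344608/16788 = 1579 - 1*86152/4197 = 1579 - 86152/4197 = 6540911/4197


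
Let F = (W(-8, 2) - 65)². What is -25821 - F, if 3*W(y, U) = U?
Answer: -269638/9 ≈ -29960.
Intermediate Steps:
W(y, U) = U/3
F = 37249/9 (F = ((⅓)*2 - 65)² = (⅔ - 65)² = (-193/3)² = 37249/9 ≈ 4138.8)
-25821 - F = -25821 - 1*37249/9 = -25821 - 37249/9 = -269638/9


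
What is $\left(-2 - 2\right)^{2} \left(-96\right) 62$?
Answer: $-95232$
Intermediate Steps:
$\left(-2 - 2\right)^{2} \left(-96\right) 62 = \left(-4\right)^{2} \left(-96\right) 62 = 16 \left(-96\right) 62 = \left(-1536\right) 62 = -95232$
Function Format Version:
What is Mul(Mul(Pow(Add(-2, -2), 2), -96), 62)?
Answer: -95232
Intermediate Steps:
Mul(Mul(Pow(Add(-2, -2), 2), -96), 62) = Mul(Mul(Pow(-4, 2), -96), 62) = Mul(Mul(16, -96), 62) = Mul(-1536, 62) = -95232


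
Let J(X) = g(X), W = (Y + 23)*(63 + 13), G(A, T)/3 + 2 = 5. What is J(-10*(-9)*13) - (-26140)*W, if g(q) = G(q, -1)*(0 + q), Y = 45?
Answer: 135102050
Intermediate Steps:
G(A, T) = 9 (G(A, T) = -6 + 3*5 = -6 + 15 = 9)
W = 5168 (W = (45 + 23)*(63 + 13) = 68*76 = 5168)
g(q) = 9*q (g(q) = 9*(0 + q) = 9*q)
J(X) = 9*X
J(-10*(-9)*13) - (-26140)*W = 9*(-10*(-9)*13) - (-26140)*5168 = 9*(90*13) - 1*(-135091520) = 9*1170 + 135091520 = 10530 + 135091520 = 135102050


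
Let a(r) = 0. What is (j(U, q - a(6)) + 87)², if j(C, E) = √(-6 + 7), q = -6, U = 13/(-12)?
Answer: 7744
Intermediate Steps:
U = -13/12 (U = 13*(-1/12) = -13/12 ≈ -1.0833)
j(C, E) = 1 (j(C, E) = √1 = 1)
(j(U, q - a(6)) + 87)² = (1 + 87)² = 88² = 7744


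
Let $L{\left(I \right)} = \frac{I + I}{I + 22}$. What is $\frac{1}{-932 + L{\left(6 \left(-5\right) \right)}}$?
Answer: $- \frac{2}{1849} \approx -0.0010817$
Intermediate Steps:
$L{\left(I \right)} = \frac{2 I}{22 + I}$
$\frac{1}{-932 + L{\left(6 \left(-5\right) \right)}} = \frac{1}{-932 + \frac{2 \cdot 6 \left(-5\right)}{22 + 6 \left(-5\right)}} = \frac{1}{-932 + 2 \left(-30\right) \frac{1}{22 - 30}} = \frac{1}{-932 + 2 \left(-30\right) \frac{1}{-8}} = \frac{1}{-932 + 2 \left(-30\right) \left(- \frac{1}{8}\right)} = \frac{1}{-932 + \frac{15}{2}} = \frac{1}{- \frac{1849}{2}} = - \frac{2}{1849}$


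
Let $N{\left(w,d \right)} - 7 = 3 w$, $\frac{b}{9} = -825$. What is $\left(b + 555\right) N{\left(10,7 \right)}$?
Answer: $-254190$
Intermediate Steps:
$b = -7425$ ($b = 9 \left(-825\right) = -7425$)
$N{\left(w,d \right)} = 7 + 3 w$
$\left(b + 555\right) N{\left(10,7 \right)} = \left(-7425 + 555\right) \left(7 + 3 \cdot 10\right) = - 6870 \left(7 + 30\right) = \left(-6870\right) 37 = -254190$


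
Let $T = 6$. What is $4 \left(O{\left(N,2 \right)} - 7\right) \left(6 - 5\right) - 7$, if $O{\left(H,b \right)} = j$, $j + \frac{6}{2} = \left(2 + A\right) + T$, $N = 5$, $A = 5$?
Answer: $5$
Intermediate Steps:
$j = 10$ ($j = -3 + \left(\left(2 + 5\right) + 6\right) = -3 + \left(7 + 6\right) = -3 + 13 = 10$)
$O{\left(H,b \right)} = 10$
$4 \left(O{\left(N,2 \right)} - 7\right) \left(6 - 5\right) - 7 = 4 \left(10 - 7\right) \left(6 - 5\right) - 7 = 4 \cdot 3 \cdot 1 - 7 = 4 \cdot 3 - 7 = 12 - 7 = 5$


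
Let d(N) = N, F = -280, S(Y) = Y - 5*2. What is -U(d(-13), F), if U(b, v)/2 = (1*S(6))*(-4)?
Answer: -32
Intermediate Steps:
S(Y) = -10 + Y (S(Y) = Y - 10 = -10 + Y)
U(b, v) = 32 (U(b, v) = 2*((1*(-10 + 6))*(-4)) = 2*((1*(-4))*(-4)) = 2*(-4*(-4)) = 2*16 = 32)
-U(d(-13), F) = -1*32 = -32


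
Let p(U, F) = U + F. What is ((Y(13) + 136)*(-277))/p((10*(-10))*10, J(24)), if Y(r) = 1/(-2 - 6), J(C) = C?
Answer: 301099/7808 ≈ 38.563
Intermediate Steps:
Y(r) = -⅛ (Y(r) = 1/(-8) = -⅛)
p(U, F) = F + U
((Y(13) + 136)*(-277))/p((10*(-10))*10, J(24)) = ((-⅛ + 136)*(-277))/(24 + (10*(-10))*10) = ((1087/8)*(-277))/(24 - 100*10) = -301099/(8*(24 - 1000)) = -301099/8/(-976) = -301099/8*(-1/976) = 301099/7808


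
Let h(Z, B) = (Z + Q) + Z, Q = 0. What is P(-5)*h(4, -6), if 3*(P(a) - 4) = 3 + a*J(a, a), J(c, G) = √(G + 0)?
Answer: 40 - 40*I*√5/3 ≈ 40.0 - 29.814*I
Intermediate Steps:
J(c, G) = √G
h(Z, B) = 2*Z (h(Z, B) = (Z + 0) + Z = Z + Z = 2*Z)
P(a) = 5 + a^(3/2)/3 (P(a) = 4 + (3 + a*√a)/3 = 4 + (3 + a^(3/2))/3 = 4 + (1 + a^(3/2)/3) = 5 + a^(3/2)/3)
P(-5)*h(4, -6) = (5 + (-5)^(3/2)/3)*(2*4) = (5 + (-5*I*√5)/3)*8 = (5 - 5*I*√5/3)*8 = 40 - 40*I*√5/3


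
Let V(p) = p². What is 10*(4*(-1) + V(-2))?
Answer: 0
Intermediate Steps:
10*(4*(-1) + V(-2)) = 10*(4*(-1) + (-2)²) = 10*(-4 + 4) = 10*0 = 0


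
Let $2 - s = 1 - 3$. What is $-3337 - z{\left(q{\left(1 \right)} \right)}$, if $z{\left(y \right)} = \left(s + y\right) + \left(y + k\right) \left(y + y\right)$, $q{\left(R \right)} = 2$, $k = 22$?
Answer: $-3439$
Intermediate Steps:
$s = 4$ ($s = 2 - \left(1 - 3\right) = 2 - -2 = 2 + 2 = 4$)
$z{\left(y \right)} = 4 + y + 2 y \left(22 + y\right)$ ($z{\left(y \right)} = \left(4 + y\right) + \left(y + 22\right) \left(y + y\right) = \left(4 + y\right) + \left(22 + y\right) 2 y = \left(4 + y\right) + 2 y \left(22 + y\right) = 4 + y + 2 y \left(22 + y\right)$)
$-3337 - z{\left(q{\left(1 \right)} \right)} = -3337 - \left(4 + 2 \cdot 2^{2} + 45 \cdot 2\right) = -3337 - \left(4 + 2 \cdot 4 + 90\right) = -3337 - \left(4 + 8 + 90\right) = -3337 - 102 = -3439$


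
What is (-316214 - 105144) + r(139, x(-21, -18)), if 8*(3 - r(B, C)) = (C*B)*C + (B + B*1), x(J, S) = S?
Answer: -1708077/4 ≈ -4.2702e+5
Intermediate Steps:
r(B, C) = 3 - B/4 - B*C²/8 (r(B, C) = 3 - ((C*B)*C + (B + B*1))/8 = 3 - ((B*C)*C + (B + B))/8 = 3 - (B*C² + 2*B)/8 = 3 - (2*B + B*C²)/8 = 3 + (-B/4 - B*C²/8) = 3 - B/4 - B*C²/8)
(-316214 - 105144) + r(139, x(-21, -18)) = (-316214 - 105144) + (3 - ¼*139 - ⅛*139*(-18)²) = -421358 + (3 - 139/4 - ⅛*139*324) = -421358 + (3 - 139/4 - 11259/2) = -421358 - 22645/4 = -1708077/4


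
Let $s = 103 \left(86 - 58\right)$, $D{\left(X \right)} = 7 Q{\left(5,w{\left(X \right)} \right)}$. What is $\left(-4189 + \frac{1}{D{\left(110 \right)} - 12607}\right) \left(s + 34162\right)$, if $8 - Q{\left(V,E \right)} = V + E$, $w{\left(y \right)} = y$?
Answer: $- \frac{1036330083055}{6678} \approx -1.5519 \cdot 10^{8}$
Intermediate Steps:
$Q{\left(V,E \right)} = 8 - E - V$ ($Q{\left(V,E \right)} = 8 - \left(V + E\right) = 8 - \left(E + V\right) = 8 - E - V$)
$D{\left(X \right)} = 21 - 7 X$ ($D{\left(X \right)} = 7 \left(8 - X - 5\right) = 7 \left(3 - X\right) = 21 - 7 X$)
$s = 2884$ ($s = 103 \cdot 28 = 2884$)
$\left(-4189 + \frac{1}{D{\left(110 \right)} - 12607}\right) \left(s + 34162\right) = \left(-4189 + \frac{1}{\left(21 - 770\right) - 12607}\right) \left(2884 + 34162\right) = \left(-4189 + \frac{1}{\left(21 - 770\right) - 12607}\right) 37046 = \left(-4189 + \frac{1}{-749 - 12607}\right) 37046 = \left(-4189 + \frac{1}{-13356}\right) 37046 = \left(-4189 - \frac{1}{13356}\right) 37046 = \left(- \frac{55948285}{13356}\right) 37046 = - \frac{1036330083055}{6678}$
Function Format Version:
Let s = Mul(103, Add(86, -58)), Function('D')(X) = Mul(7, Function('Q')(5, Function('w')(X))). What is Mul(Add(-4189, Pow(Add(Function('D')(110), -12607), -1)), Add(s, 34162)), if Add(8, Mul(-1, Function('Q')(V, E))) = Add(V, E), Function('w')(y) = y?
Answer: Rational(-1036330083055, 6678) ≈ -1.5519e+8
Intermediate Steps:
Function('Q')(V, E) = Add(8, Mul(-1, E), Mul(-1, V)) (Function('Q')(V, E) = Add(8, Mul(-1, Add(V, E))) = Add(8, Mul(-1, Add(E, V))) = Add(8, Add(Mul(-1, E), Mul(-1, V))) = Add(8, Mul(-1, E), Mul(-1, V)))
Function('D')(X) = Add(21, Mul(-7, X)) (Function('D')(X) = Mul(7, Add(8, Mul(-1, X), Mul(-1, 5))) = Mul(7, Add(8, Mul(-1, X), -5)) = Mul(7, Add(3, Mul(-1, X))) = Add(21, Mul(-7, X)))
s = 2884 (s = Mul(103, 28) = 2884)
Mul(Add(-4189, Pow(Add(Function('D')(110), -12607), -1)), Add(s, 34162)) = Mul(Add(-4189, Pow(Add(Add(21, Mul(-7, 110)), -12607), -1)), Add(2884, 34162)) = Mul(Add(-4189, Pow(Add(Add(21, -770), -12607), -1)), 37046) = Mul(Add(-4189, Pow(Add(-749, -12607), -1)), 37046) = Mul(Add(-4189, Pow(-13356, -1)), 37046) = Mul(Add(-4189, Rational(-1, 13356)), 37046) = Mul(Rational(-55948285, 13356), 37046) = Rational(-1036330083055, 6678)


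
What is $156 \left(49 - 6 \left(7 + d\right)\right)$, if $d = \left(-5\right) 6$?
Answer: $29172$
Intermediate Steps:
$d = -30$
$156 \left(49 - 6 \left(7 + d\right)\right) = 156 \left(49 - 6 \left(7 - 30\right)\right) = 156 \left(49 - -138\right) = 156 \left(49 + 138\right) = 156 \cdot 187 = 29172$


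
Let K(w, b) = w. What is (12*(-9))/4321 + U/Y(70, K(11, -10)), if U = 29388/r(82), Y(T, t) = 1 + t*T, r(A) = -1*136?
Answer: -11525833/37756898 ≈ -0.30526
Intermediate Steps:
r(A) = -136
Y(T, t) = 1 + T*t
U = -7347/34 (U = 29388/(-136) = 29388*(-1/136) = -7347/34 ≈ -216.09)
(12*(-9))/4321 + U/Y(70, K(11, -10)) = (12*(-9))/4321 - 7347/(34*(1 + 70*11)) = -108*1/4321 - 7347/(34*(1 + 770)) = -108/4321 - 7347/34/771 = -108/4321 - 7347/34*1/771 = -108/4321 - 2449/8738 = -11525833/37756898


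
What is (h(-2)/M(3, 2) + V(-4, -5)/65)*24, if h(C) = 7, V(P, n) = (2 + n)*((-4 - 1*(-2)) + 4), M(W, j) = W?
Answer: 3496/65 ≈ 53.785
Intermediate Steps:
V(P, n) = 4 + 2*n (V(P, n) = (2 + n)*((-4 + 2) + 4) = (2 + n)*(-2 + 4) = (2 + n)*2 = 4 + 2*n)
(h(-2)/M(3, 2) + V(-4, -5)/65)*24 = (7/3 + (4 + 2*(-5))/65)*24 = (7*(⅓) + (4 - 10)*(1/65))*24 = (7/3 - 6*1/65)*24 = (7/3 - 6/65)*24 = (437/195)*24 = 3496/65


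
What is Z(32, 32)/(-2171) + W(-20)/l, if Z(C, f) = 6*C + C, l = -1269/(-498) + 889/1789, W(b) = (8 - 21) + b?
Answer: -1952606926/178480081 ≈ -10.940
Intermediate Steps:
W(b) = -13 + b
l = 904321/296974 (l = -1269*(-1/498) + 889*(1/1789) = 423/166 + 889/1789 = 904321/296974 ≈ 3.0451)
Z(C, f) = 7*C
Z(32, 32)/(-2171) + W(-20)/l = (7*32)/(-2171) + (-13 - 20)/(904321/296974) = 224*(-1/2171) - 33*296974/904321 = -224/2171 - 890922/82211 = -1952606926/178480081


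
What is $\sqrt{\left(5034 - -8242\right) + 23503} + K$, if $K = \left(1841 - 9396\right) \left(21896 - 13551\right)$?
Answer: $-63046475 + \sqrt{36779} \approx -6.3046 \cdot 10^{7}$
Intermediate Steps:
$K = -63046475$ ($K = \left(-7555\right) 8345 = -63046475$)
$\sqrt{\left(5034 - -8242\right) + 23503} + K = \sqrt{\left(5034 - -8242\right) + 23503} - 63046475 = \sqrt{\left(5034 + 8242\right) + 23503} - 63046475 = \sqrt{13276 + 23503} - 63046475 = \sqrt{36779} - 63046475 = -63046475 + \sqrt{36779}$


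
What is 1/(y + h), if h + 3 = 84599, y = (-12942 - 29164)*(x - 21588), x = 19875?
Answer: 1/72212174 ≈ 1.3848e-8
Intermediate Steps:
y = 72127578 (y = (-12942 - 29164)*(19875 - 21588) = -42106*(-1713) = 72127578)
h = 84596 (h = -3 + 84599 = 84596)
1/(y + h) = 1/(72127578 + 84596) = 1/72212174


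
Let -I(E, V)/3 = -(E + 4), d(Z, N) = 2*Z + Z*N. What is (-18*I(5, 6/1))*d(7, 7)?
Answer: -30618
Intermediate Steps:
d(Z, N) = 2*Z + N*Z
I(E, V) = 12 + 3*E (I(E, V) = -(-3)*(E + 4) = -(-3)*(4 + E) = -3*(-4 - E) = 12 + 3*E)
(-18*I(5, 6/1))*d(7, 7) = (-18*(12 + 3*5))*(7*(2 + 7)) = (-18*(12 + 15))*(7*9) = -18*27*63 = -486*63 = -30618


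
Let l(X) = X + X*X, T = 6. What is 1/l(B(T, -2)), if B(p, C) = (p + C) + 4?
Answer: 1/72 ≈ 0.013889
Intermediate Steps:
B(p, C) = 4 + C + p (B(p, C) = (C + p) + 4 = 4 + C + p)
l(X) = X + X²
1/l(B(T, -2)) = 1/((4 - 2 + 6)*(1 + (4 - 2 + 6))) = 1/(8*(1 + 8)) = 1/(8*9) = 1/72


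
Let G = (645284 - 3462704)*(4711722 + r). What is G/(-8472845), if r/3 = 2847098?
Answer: 7467862467744/1694569 ≈ 4.4069e+6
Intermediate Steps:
r = 8541294 (r = 3*2847098 = 8541294)
G = -37339312338720 (G = (645284 - 3462704)*(4711722 + 8541294) = -2817420*13253016 = -37339312338720)
G/(-8472845) = -37339312338720/(-8472845) = -37339312338720*(-1/8472845) = 7467862467744/1694569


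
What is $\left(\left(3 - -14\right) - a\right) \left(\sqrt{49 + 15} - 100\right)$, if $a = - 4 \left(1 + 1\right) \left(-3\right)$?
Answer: $644$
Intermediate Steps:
$a = 24$ ($a = \left(-4\right) 2 \left(-3\right) = \left(-8\right) \left(-3\right) = 24$)
$\left(\left(3 - -14\right) - a\right) \left(\sqrt{49 + 15} - 100\right) = \left(\left(3 - -14\right) - 24\right) \left(\sqrt{49 + 15} - 100\right) = \left(\left(3 + 14\right) - 24\right) \left(\sqrt{64} - 100\right) = \left(17 - 24\right) \left(8 - 100\right) = \left(-7\right) \left(-92\right) = 644$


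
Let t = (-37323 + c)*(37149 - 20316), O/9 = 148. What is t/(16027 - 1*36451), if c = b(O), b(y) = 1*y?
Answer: 201945501/6808 ≈ 29663.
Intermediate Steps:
O = 1332 (O = 9*148 = 1332)
b(y) = y
c = 1332
t = -605836503 (t = (-37323 + 1332)*(37149 - 20316) = -35991*16833 = -605836503)
t/(16027 - 1*36451) = -605836503/(16027 - 1*36451) = -605836503/(16027 - 36451) = -605836503/(-20424) = -605836503*(-1/20424) = 201945501/6808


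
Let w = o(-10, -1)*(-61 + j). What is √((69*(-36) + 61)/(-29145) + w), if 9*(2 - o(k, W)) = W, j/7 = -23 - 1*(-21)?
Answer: I*√134422627290/29145 ≈ 12.58*I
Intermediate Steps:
j = -14 (j = 7*(-23 - 1*(-21)) = 7*(-23 + 21) = 7*(-2) = -14)
o(k, W) = 2 - W/9
w = -475/3 (w = (2 - ⅑*(-1))*(-61 - 14) = (2 + ⅑)*(-75) = (19/9)*(-75) = -475/3 ≈ -158.33)
√((69*(-36) + 61)/(-29145) + w) = √((69*(-36) + 61)/(-29145) - 475/3) = √((-2484 + 61)*(-1/29145) - 475/3) = √(-2423*(-1/29145) - 475/3) = √(2423/29145 - 475/3) = √(-4612202/29145) = I*√134422627290/29145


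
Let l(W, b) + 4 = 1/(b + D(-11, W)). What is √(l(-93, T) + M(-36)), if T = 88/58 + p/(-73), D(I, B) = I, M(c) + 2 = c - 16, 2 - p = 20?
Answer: 29*I*√26416103/19553 ≈ 7.6229*I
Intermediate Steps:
p = -18 (p = 2 - 1*20 = 2 - 20 = -18)
M(c) = -18 + c (M(c) = -2 + (c - 16) = -2 + (-16 + c) = -18 + c)
T = 3734/2117 (T = 88/58 - 18/(-73) = 88*(1/58) - 18*(-1/73) = 44/29 + 18/73 = 3734/2117 ≈ 1.7638)
l(W, b) = -4 + 1/(-11 + b) (l(W, b) = -4 + 1/(b - 11) = -4 + 1/(-11 + b))
√(l(-93, T) + M(-36)) = √((45 - 4*3734/2117)/(-11 + 3734/2117) + (-18 - 36)) = √((45 - 14936/2117)/(-19553/2117) - 54) = √(-2117/19553*80329/2117 - 54) = √(-80329/19553 - 54) = √(-1136191/19553) = 29*I*√26416103/19553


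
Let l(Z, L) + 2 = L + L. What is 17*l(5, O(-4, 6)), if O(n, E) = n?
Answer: -170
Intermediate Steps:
l(Z, L) = -2 + 2*L (l(Z, L) = -2 + (L + L) = -2 + 2*L)
17*l(5, O(-4, 6)) = 17*(-2 + 2*(-4)) = 17*(-2 - 8) = 17*(-10) = -170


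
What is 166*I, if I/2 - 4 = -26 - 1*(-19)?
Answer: -996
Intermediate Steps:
I = -6 (I = 8 + 2*(-26 - 1*(-19)) = 8 + 2*(-26 + 19) = 8 + 2*(-7) = 8 - 14 = -6)
166*I = 166*(-6) = -996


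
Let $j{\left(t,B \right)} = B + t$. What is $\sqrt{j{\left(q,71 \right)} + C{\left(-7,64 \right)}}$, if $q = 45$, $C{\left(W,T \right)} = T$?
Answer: $6 \sqrt{5} \approx 13.416$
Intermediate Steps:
$\sqrt{j{\left(q,71 \right)} + C{\left(-7,64 \right)}} = \sqrt{\left(71 + 45\right) + 64} = \sqrt{116 + 64} = \sqrt{180} = 6 \sqrt{5}$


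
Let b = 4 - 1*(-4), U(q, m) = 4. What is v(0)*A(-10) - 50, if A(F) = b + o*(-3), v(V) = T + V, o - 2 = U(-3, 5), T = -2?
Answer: -30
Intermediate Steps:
o = 6 (o = 2 + 4 = 6)
b = 8 (b = 4 + 4 = 8)
v(V) = -2 + V
A(F) = -10 (A(F) = 8 + 6*(-3) = 8 - 18 = -10)
v(0)*A(-10) - 50 = (-2 + 0)*(-10) - 50 = -2*(-10) - 50 = 20 - 50 = -30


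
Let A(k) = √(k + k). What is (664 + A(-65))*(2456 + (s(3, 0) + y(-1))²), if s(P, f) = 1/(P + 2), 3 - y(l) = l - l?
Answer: 40939584/25 + 61656*I*√130/25 ≈ 1.6376e+6 + 28119.0*I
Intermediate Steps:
y(l) = 3 (y(l) = 3 - (l - l) = 3 - 1*0 = 3 + 0 = 3)
A(k) = √2*√k (A(k) = √(2*k) = √2*√k)
s(P, f) = 1/(2 + P)
(664 + A(-65))*(2456 + (s(3, 0) + y(-1))²) = (664 + √2*√(-65))*(2456 + (1/(2 + 3) + 3)²) = (664 + √2*(I*√65))*(2456 + (1/5 + 3)²) = (664 + I*√130)*(2456 + (⅕ + 3)²) = (664 + I*√130)*(2456 + (16/5)²) = (664 + I*√130)*(2456 + 256/25) = (664 + I*√130)*(61656/25) = 40939584/25 + 61656*I*√130/25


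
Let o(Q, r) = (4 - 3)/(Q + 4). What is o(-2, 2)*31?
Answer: 31/2 ≈ 15.500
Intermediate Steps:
o(Q, r) = 1/(4 + Q)
o(-2, 2)*31 = 31/(4 - 2) = 31/2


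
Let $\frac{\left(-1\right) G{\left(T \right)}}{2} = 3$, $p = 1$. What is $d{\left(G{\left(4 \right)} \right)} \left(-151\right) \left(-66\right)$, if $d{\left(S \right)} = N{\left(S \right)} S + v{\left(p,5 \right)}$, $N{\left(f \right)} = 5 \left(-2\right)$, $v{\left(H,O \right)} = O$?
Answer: $647790$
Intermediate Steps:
$G{\left(T \right)} = -6$ ($G{\left(T \right)} = \left(-2\right) 3 = -6$)
$N{\left(f \right)} = -10$
$d{\left(S \right)} = 5 - 10 S$ ($d{\left(S \right)} = - 10 S + 5 = 5 - 10 S$)
$d{\left(G{\left(4 \right)} \right)} \left(-151\right) \left(-66\right) = \left(5 - -60\right) \left(-151\right) \left(-66\right) = \left(5 + 60\right) \left(-151\right) \left(-66\right) = 65 \left(-151\right) \left(-66\right) = \left(-9815\right) \left(-66\right) = 647790$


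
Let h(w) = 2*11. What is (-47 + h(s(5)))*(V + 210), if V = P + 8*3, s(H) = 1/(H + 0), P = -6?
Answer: -5700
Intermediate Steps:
s(H) = 1/H
h(w) = 22
V = 18 (V = -6 + 8*3 = -6 + 24 = 18)
(-47 + h(s(5)))*(V + 210) = (-47 + 22)*(18 + 210) = -25*228 = -5700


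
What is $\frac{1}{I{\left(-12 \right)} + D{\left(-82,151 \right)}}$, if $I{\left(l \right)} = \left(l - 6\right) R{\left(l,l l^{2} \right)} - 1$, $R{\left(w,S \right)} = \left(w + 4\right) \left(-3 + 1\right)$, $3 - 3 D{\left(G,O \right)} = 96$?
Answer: $- \frac{1}{320} \approx -0.003125$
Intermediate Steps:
$D{\left(G,O \right)} = -31$ ($D{\left(G,O \right)} = 1 - 32 = -31$)
$R{\left(w,S \right)} = -8 - 2 w$ ($R{\left(w,S \right)} = \left(4 + w\right) \left(-2\right) = -8 - 2 w$)
$I{\left(l \right)} = -1 + \left(-8 - 2 l\right) \left(-6 + l\right)$ ($I{\left(l \right)} = \left(l - 6\right) \left(-8 - 2 l\right) - 1 = \left(-6 + l\right) \left(-8 - 2 l\right) - 1 = \left(-8 - 2 l\right) \left(-6 + l\right) - 1 = -1 + \left(-8 - 2 l\right) \left(-6 + l\right)$)
$\frac{1}{I{\left(-12 \right)} + D{\left(-82,151 \right)}} = \frac{1}{\left(47 - 2 \left(-12\right)^{2} + 4 \left(-12\right)\right) - 31} = \frac{1}{\left(47 - 288 - 48\right) - 31} = \frac{1}{-289 - 31} = \frac{1}{-320} = - \frac{1}{320}$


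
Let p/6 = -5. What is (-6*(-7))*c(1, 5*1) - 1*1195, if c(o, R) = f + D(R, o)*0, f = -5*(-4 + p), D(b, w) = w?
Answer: 5945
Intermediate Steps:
p = -30 (p = 6*(-5) = -30)
f = 170 (f = -5*(-4 - 30) = -5*(-34) = 170)
c(o, R) = 170 (c(o, R) = 170 + o*0 = 170 + 0 = 170)
(-6*(-7))*c(1, 5*1) - 1*1195 = -6*(-7)*170 - 1*1195 = 42*170 - 1195 = 7140 - 1195 = 5945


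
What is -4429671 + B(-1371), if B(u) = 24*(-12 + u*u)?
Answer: 40681425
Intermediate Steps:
B(u) = -288 + 24*u² (B(u) = 24*(-12 + u²) = -288 + 24*u²)
-4429671 + B(-1371) = -4429671 + (-288 + 24*(-1371)²) = -4429671 + (-288 + 24*1879641) = -4429671 + (-288 + 45111384) = -4429671 + 45111096 = 40681425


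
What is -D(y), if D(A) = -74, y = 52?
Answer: 74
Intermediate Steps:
-D(y) = -1*(-74) = 74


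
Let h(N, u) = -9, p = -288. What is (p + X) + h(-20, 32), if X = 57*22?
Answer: 957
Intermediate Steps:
X = 1254
(p + X) + h(-20, 32) = (-288 + 1254) - 9 = 966 - 9 = 957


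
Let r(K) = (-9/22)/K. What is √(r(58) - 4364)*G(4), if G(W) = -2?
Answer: -I*√1776342887/319 ≈ -132.12*I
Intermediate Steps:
r(K) = -9/(22*K) (r(K) = (-9*1/22)/K = -9/(22*K))
√(r(58) - 4364)*G(4) = √(-9/22/58 - 4364)*(-2) = √(-9/22*1/58 - 4364)*(-2) = √(-9/1276 - 4364)*(-2) = √(-5568473/1276)*(-2) = (I*√1776342887/638)*(-2) = -I*√1776342887/319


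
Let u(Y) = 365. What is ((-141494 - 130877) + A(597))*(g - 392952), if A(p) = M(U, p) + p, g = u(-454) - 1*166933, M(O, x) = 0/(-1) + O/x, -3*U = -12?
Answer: 90781601884480/597 ≈ 1.5206e+11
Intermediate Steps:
U = 4 (U = -1/3*(-12) = 4)
M(O, x) = O/x (M(O, x) = 0*(-1) + O/x = 0 + O/x = O/x)
g = -166568 (g = 365 - 1*166933 = 365 - 166933 = -166568)
A(p) = p + 4/p (A(p) = 4/p + p = p + 4/p)
((-141494 - 130877) + A(597))*(g - 392952) = ((-141494 - 130877) + (597 + 4/597))*(-166568 - 392952) = (-272371 + (597 + 4*(1/597)))*(-559520) = (-272371 + (597 + 4/597))*(-559520) = (-272371 + 356413/597)*(-559520) = -162249074/597*(-559520) = 90781601884480/597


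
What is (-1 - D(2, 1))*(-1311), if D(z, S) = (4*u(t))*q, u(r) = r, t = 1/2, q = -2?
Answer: -3933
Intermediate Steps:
t = 1/2 ≈ 0.50000
D(z, S) = -4 (D(z, S) = (4*(1/2))*(-2) = 2*(-2) = -4)
(-1 - D(2, 1))*(-1311) = (-1 - 1*(-4))*(-1311) = (-1 + 4)*(-1311) = 3*(-1311) = -3933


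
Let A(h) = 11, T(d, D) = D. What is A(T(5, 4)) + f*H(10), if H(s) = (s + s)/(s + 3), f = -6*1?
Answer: 23/13 ≈ 1.7692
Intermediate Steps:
f = -6
H(s) = 2*s/(3 + s) (H(s) = (2*s)/(3 + s) = 2*s/(3 + s))
A(T(5, 4)) + f*H(10) = 11 - 12*10/(3 + 10) = 11 - 12*10/13 = 11 - 6*20/13 = 11 - 120/13 = 23/13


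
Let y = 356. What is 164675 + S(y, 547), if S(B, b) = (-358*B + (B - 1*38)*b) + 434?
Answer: 211607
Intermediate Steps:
S(B, b) = 434 - 358*B + b*(-38 + B) (S(B, b) = (-358*B + (B - 38)*b) + 434 = (-358*B + (-38 + B)*b) + 434 = (-358*B + b*(-38 + B)) + 434 = 434 - 358*B + b*(-38 + B))
164675 + S(y, 547) = 164675 + (434 - 358*356 - 38*547 + 356*547) = 164675 + (434 - 127448 - 20786 + 194732) = 164675 + 46932 = 211607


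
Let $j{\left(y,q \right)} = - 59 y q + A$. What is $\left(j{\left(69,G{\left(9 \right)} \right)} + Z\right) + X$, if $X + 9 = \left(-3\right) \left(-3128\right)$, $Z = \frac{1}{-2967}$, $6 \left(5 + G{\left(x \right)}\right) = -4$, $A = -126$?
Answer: $\frac{95887505}{2967} \approx 32318.0$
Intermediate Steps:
$G{\left(x \right)} = - \frac{17}{3}$ ($G{\left(x \right)} = -5 + \frac{1}{6} \left(-4\right) = -5 - \frac{2}{3} = - \frac{17}{3}$)
$Z = - \frac{1}{2967} \approx -0.00033704$
$j{\left(y,q \right)} = -126 - 59 q y$ ($j{\left(y,q \right)} = - 59 y q - 126 = - 59 q y - 126 = -126 - 59 q y$)
$X = 9375$ ($X = -9 - -9384 = -9 + 9384 = 9375$)
$\left(j{\left(69,G{\left(9 \right)} \right)} + Z\right) + X = \left(\left(-126 - \left(- \frac{1003}{3}\right) 69\right) - \frac{1}{2967}\right) + 9375 = \left(\left(-126 + 23069\right) - \frac{1}{2967}\right) + 9375 = \left(22943 - \frac{1}{2967}\right) + 9375 = \frac{68071880}{2967} + 9375 = \frac{95887505}{2967}$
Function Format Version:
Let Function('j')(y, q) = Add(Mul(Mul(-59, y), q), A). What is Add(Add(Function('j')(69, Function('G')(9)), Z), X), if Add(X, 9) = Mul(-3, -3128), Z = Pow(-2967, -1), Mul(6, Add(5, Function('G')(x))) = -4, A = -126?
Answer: Rational(95887505, 2967) ≈ 32318.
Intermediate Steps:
Function('G')(x) = Rational(-17, 3) (Function('G')(x) = Add(-5, Mul(Rational(1, 6), -4)) = Add(-5, Rational(-2, 3)) = Rational(-17, 3))
Z = Rational(-1, 2967) ≈ -0.00033704
Function('j')(y, q) = Add(-126, Mul(-59, q, y)) (Function('j')(y, q) = Add(Mul(Mul(-59, y), q), -126) = Add(Mul(-59, q, y), -126) = Add(-126, Mul(-59, q, y)))
X = 9375 (X = Add(-9, Mul(-3, -3128)) = Add(-9, 9384) = 9375)
Add(Add(Function('j')(69, Function('G')(9)), Z), X) = Add(Add(Add(-126, Mul(-59, Rational(-17, 3), 69)), Rational(-1, 2967)), 9375) = Add(Add(Add(-126, 23069), Rational(-1, 2967)), 9375) = Add(Add(22943, Rational(-1, 2967)), 9375) = Add(Rational(68071880, 2967), 9375) = Rational(95887505, 2967)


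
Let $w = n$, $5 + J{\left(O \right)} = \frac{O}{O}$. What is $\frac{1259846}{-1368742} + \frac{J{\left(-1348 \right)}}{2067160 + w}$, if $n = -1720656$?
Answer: $- \frac{54568394169}{59284322246} \approx -0.92045$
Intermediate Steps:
$J{\left(O \right)} = -4$ ($J{\left(O \right)} = -5 + \frac{O}{O} = -5 + 1 = -4$)
$w = -1720656$
$\frac{1259846}{-1368742} + \frac{J{\left(-1348 \right)}}{2067160 + w} = \frac{1259846}{-1368742} - \frac{4}{2067160 - 1720656} = 1259846 \left(- \frac{1}{1368742}\right) - \frac{4}{346504} = - \frac{629923}{684371} - \frac{1}{86626} = - \frac{54568394169}{59284322246}$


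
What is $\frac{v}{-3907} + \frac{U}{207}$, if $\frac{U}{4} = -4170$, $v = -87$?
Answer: $- \frac{21716917}{269583} \approx -80.557$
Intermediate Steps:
$U = -16680$ ($U = 4 \left(-4170\right) = -16680$)
$\frac{v}{-3907} + \frac{U}{207} = - \frac{87}{-3907} - \frac{16680}{207} = \left(-87\right) \left(- \frac{1}{3907}\right) - \frac{5560}{69} = \frac{87}{3907} - \frac{5560}{69} = - \frac{21716917}{269583}$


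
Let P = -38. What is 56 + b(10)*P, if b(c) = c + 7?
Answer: -590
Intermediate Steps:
b(c) = 7 + c
56 + b(10)*P = 56 + (7 + 10)*(-38) = 56 + 17*(-38) = 56 - 646 = -590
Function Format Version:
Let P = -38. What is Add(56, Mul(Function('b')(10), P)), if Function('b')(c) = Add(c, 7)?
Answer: -590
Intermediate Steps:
Function('b')(c) = Add(7, c)
Add(56, Mul(Function('b')(10), P)) = Add(56, Mul(Add(7, 10), -38)) = Add(56, Mul(17, -38)) = Add(56, -646) = -590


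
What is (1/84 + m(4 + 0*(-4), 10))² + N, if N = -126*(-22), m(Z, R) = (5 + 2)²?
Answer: 36508921/7056 ≈ 5174.2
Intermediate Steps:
m(Z, R) = 49 (m(Z, R) = 7² = 49)
N = 2772
(1/84 + m(4 + 0*(-4), 10))² + N = (1/84 + 49)² + 2772 = (4117/84)² + 2772 = 16949689/7056 + 2772 = 36508921/7056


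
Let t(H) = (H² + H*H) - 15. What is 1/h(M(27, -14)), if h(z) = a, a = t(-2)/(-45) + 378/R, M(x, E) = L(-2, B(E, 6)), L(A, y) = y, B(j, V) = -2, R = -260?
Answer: -1170/1519 ≈ -0.77024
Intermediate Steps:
M(x, E) = -2
t(H) = -15 + 2*H² (t(H) = (H² + H²) - 15 = 2*H² - 15 = -15 + 2*H²)
a = -1519/1170 (a = (-15 + 2*(-2)²)/(-45) + 378/(-260) = (-15 + 2*4)*(-1/45) + 378*(-1/260) = (-15 + 8)*(-1/45) - 189/130 = -7*(-1/45) - 189/130 = 7/45 - 189/130 = -1519/1170 ≈ -1.2983)
h(z) = -1519/1170
1/h(M(27, -14)) = 1/(-1519/1170) = -1170/1519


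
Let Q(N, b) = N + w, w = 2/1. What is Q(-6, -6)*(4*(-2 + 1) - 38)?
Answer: 168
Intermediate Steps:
w = 2 (w = 2*1 = 2)
Q(N, b) = 2 + N (Q(N, b) = N + 2 = 2 + N)
Q(-6, -6)*(4*(-2 + 1) - 38) = (2 - 6)*(4*(-2 + 1) - 38) = -4*(4*(-1) - 38) = -4*(-4 - 38) = -4*(-42) = 168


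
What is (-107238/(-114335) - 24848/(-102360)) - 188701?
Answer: -55210409241821/292583265 ≈ -1.8870e+5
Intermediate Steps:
(-107238/(-114335) - 24848/(-102360)) - 188701 = (-107238*(-1/114335) - 24848*(-1/102360)) - 188701 = (107238/114335 + 3106/12795) - 188701 = 345446944/292583265 - 188701 = -55210409241821/292583265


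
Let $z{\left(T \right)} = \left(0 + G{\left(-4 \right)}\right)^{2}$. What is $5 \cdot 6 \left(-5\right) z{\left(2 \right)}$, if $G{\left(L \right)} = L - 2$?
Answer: $-5400$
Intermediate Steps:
$G{\left(L \right)} = -2 + L$
$z{\left(T \right)} = 36$ ($z{\left(T \right)} = \left(0 - 6\right)^{2} = \left(-6\right)^{2} = 36$)
$5 \cdot 6 \left(-5\right) z{\left(2 \right)} = 5 \cdot 6 \left(-5\right) 36 = 30 \left(-5\right) 36 = \left(-150\right) 36 = -5400$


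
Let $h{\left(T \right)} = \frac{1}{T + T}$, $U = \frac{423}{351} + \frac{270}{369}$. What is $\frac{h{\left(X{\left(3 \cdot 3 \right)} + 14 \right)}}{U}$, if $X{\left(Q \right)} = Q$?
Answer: $\frac{1599}{142462} \approx 0.011224$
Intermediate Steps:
$U = \frac{3097}{1599}$ ($U = 423 \cdot \frac{1}{351} + 270 \cdot \frac{1}{369} = \frac{47}{39} + \frac{30}{41} = \frac{3097}{1599} \approx 1.9368$)
$h{\left(T \right)} = \frac{1}{2 T}$
$\frac{h{\left(X{\left(3 \cdot 3 \right)} + 14 \right)}}{U} = \frac{\frac{1}{2} \frac{1}{3 \cdot 3 + 14}}{\frac{3097}{1599}} = \frac{1}{2 \left(9 + 14\right)} \frac{1599}{3097} = \frac{1}{2 \cdot 23} \cdot \frac{1599}{3097} = \frac{1}{2} \cdot \frac{1}{23} \cdot \frac{1599}{3097} = \frac{1}{46} \cdot \frac{1599}{3097} = \frac{1599}{142462}$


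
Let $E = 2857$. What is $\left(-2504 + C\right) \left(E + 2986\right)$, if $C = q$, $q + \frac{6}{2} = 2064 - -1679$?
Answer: $7221948$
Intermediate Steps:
$q = 3740$ ($q = -3 + \left(2064 - -1679\right) = -3 + \left(2064 + 1679\right) = -3 + 3743 = 3740$)
$C = 3740$
$\left(-2504 + C\right) \left(E + 2986\right) = \left(-2504 + 3740\right) \left(2857 + 2986\right) = 1236 \cdot 5843 = 7221948$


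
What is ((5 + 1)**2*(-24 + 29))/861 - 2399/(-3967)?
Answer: 926533/1138529 ≈ 0.81380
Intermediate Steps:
((5 + 1)**2*(-24 + 29))/861 - 2399/(-3967) = (6**2*5)*(1/861) - 2399*(-1/3967) = (36*5)*(1/861) + 2399/3967 = 180*(1/861) + 2399/3967 = 60/287 + 2399/3967 = 926533/1138529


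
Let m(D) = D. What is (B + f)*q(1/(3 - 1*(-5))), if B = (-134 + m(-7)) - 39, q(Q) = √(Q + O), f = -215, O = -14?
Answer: -395*I*√222/4 ≈ -1471.3*I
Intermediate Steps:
q(Q) = √(-14 + Q) (q(Q) = √(Q - 14) = √(-14 + Q))
B = -180 (B = (-134 - 7) - 39 = -141 - 39 = -180)
(B + f)*q(1/(3 - 1*(-5))) = (-180 - 215)*√(-14 + 1/(3 - 1*(-5))) = -395*√(-14 + 1/(3 + 5)) = -395*√(-14 + 1/8) = -395*√(-14 + ⅛) = -395*I*√222/4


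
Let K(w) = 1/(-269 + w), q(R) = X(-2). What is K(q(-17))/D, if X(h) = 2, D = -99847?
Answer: 1/26659149 ≈ 3.7511e-8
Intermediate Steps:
q(R) = 2
K(q(-17))/D = 1/((-269 + 2)*(-99847)) = -1/99847/(-267) = -1/267*(-1/99847) = 1/26659149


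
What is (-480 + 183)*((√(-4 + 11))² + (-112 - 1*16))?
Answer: 35937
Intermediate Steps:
(-480 + 183)*((√(-4 + 11))² + (-112 - 1*16)) = -297*((√7)² + (-112 - 16)) = -297*(7 - 128) = -297*(-121) = 35937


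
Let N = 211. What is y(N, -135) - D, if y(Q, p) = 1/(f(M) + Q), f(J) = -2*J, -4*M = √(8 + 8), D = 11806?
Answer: -2514677/213 ≈ -11806.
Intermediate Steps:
M = -1 (M = -√(8 + 8)/4 = -√16/4 = -¼*4 = -1)
y(Q, p) = 1/(2 + Q) (y(Q, p) = 1/(-2*(-1) + Q) = 1/(2 + Q))
y(N, -135) - D = 1/(2 + 211) - 1*11806 = 1/213 - 11806 = -2514677/213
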